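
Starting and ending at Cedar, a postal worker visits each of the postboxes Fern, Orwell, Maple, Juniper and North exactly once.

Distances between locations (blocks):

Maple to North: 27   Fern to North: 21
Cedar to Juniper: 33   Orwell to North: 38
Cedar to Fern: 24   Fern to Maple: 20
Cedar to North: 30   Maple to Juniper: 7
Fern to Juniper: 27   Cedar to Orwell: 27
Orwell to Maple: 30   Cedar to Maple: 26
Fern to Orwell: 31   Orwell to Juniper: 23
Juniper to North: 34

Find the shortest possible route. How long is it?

Minimum total distance: 128 blocks.

Cedar-Fern-Orwell-Maple-Juniper-North-Cedar: 24+31+30+7+34+30 = 156
Cedar-Fern-Orwell-Maple-North-Juniper-Cedar: 24+31+30+27+34+33 = 179
Cedar-Fern-Orwell-Juniper-Maple-North-Cedar: 24+31+23+7+27+30 = 142
Cedar-Fern-Orwell-Juniper-North-Maple-Cedar: 24+31+23+34+27+26 = 165
Cedar-Fern-Orwell-North-Maple-Juniper-Cedar: 24+31+38+27+7+33 = 160
Cedar-Fern-Orwell-North-Juniper-Maple-Cedar: 24+31+38+34+7+26 = 160
Cedar-Fern-Maple-Orwell-Juniper-North-Cedar: 24+20+30+23+34+30 = 161
Cedar-Fern-Maple-Orwell-North-Juniper-Cedar: 24+20+30+38+34+33 = 179
Cedar-Fern-Maple-Juniper-Orwell-North-Cedar: 24+20+7+23+38+30 = 142
Cedar-Fern-Maple-Juniper-North-Orwell-Cedar: 24+20+7+34+38+27 = 150
Cedar-Fern-Maple-North-Orwell-Juniper-Cedar: 24+20+27+38+23+33 = 165
Cedar-Fern-Maple-North-Juniper-Orwell-Cedar: 24+20+27+34+23+27 = 155
Cedar-Fern-Juniper-Orwell-Maple-North-Cedar: 24+27+23+30+27+30 = 161
Cedar-Fern-Juniper-Orwell-North-Maple-Cedar: 24+27+23+38+27+26 = 165
… (46 more)
Cedar-Orwell-Juniper-Maple-Fern-North-Cedar: 27+23+7+20+21+30 = 128  ← best
The minimum is 128.
One optimal route: Cedar → Orwell → Juniper → Maple → Fern → North → Cedar (or its reverse).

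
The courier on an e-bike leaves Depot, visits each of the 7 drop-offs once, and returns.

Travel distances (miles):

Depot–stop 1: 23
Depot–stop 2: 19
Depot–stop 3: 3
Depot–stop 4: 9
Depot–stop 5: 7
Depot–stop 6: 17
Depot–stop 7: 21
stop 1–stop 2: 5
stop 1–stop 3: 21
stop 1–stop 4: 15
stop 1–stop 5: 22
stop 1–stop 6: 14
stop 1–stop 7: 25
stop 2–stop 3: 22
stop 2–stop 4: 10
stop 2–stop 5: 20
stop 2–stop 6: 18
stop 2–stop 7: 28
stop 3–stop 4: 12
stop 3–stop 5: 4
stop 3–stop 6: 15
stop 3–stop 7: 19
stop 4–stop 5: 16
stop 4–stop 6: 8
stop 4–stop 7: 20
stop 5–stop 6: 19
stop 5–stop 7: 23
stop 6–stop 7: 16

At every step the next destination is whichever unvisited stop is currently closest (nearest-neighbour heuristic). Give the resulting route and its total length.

99 miles along Depot → stop 3 → stop 5 → stop 4 → stop 6 → stop 1 → stop 2 → stop 7 → Depot.

From Depot: distances to unvisited — stop 3=3, stop 5=7, stop 4=9, stop 6=17, stop 2=19, stop 7=21, stop 1=23. Nearest is stop 3 (3).
From stop 3: distances to unvisited — stop 5=4, stop 4=12, stop 6=15, stop 7=19, stop 1=21, stop 2=22. Nearest is stop 5 (4).
From stop 5: distances to unvisited — stop 4=16, stop 6=19, stop 2=20, stop 1=22, stop 7=23. Nearest is stop 4 (16).
From stop 4: distances to unvisited — stop 6=8, stop 2=10, stop 1=15, stop 7=20. Nearest is stop 6 (8).
From stop 6: distances to unvisited — stop 1=14, stop 7=16, stop 2=18. Nearest is stop 1 (14).
From stop 1: distances to unvisited — stop 2=5, stop 7=25. Nearest is stop 2 (5).
From stop 2: distances to unvisited — stop 7=28. Nearest is stop 7 (28).
Return stop 7→Depot: 21.
Total = 3 + 4 + 16 + 8 + 14 + 5 + 28 + 21 = 99.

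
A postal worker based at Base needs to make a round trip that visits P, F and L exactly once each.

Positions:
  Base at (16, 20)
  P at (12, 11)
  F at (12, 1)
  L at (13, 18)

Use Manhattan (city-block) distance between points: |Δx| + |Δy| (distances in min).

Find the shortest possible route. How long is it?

With 3 stops there are 3!/2 = 3 distinct round trips (a route and its reverse cost the same).
Base→P→F→L→Base: 13+10+18+5 = 46
Base→P→L→F→Base: 13+8+18+23 = 62
Base→F→P→L→Base: 23+10+8+5 = 46
The minimum is 46.
One optimal route: Base → P → F → L → Base (or its reverse).

Shortest round trip = 46 min.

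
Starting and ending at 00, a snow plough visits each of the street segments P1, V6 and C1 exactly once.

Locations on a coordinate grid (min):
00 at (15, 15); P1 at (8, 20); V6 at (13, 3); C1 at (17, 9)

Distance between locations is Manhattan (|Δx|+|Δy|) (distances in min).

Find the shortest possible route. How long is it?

00-P1-V6-C1-00: 12+22+10+8 = 52
00-P1-C1-V6-00: 12+20+10+14 = 56
00-V6-P1-C1-00: 14+22+20+8 = 64
The minimum is 52.
One optimal route: 00 → P1 → V6 → C1 → 00 (or its reverse).

Minimum total distance: 52 min.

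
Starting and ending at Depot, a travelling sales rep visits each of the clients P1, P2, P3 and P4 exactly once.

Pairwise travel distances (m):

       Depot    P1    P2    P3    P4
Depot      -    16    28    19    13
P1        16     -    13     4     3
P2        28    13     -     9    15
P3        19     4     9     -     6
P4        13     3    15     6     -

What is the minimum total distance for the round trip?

With 4 stops there are 4!/2 = 12 distinct round trips (a route and its reverse cost the same).
Depot→P1→P2→P3→P4→Depot: 16+13+9+6+13 = 57
Depot→P1→P2→P4→P3→Depot: 16+13+15+6+19 = 69
Depot→P1→P3→P2→P4→Depot: 16+4+9+15+13 = 57
Depot→P1→P3→P4→P2→Depot: 16+4+6+15+28 = 69
Depot→P1→P4→P2→P3→Depot: 16+3+15+9+19 = 62
Depot→P1→P4→P3→P2→Depot: 16+3+6+9+28 = 62
Depot→P2→P1→P3→P4→Depot: 28+13+4+6+13 = 64
Depot→P2→P1→P4→P3→Depot: 28+13+3+6+19 = 69
Depot→P2→P3→P1→P4→Depot: 28+9+4+3+13 = 57
Depot→P2→P4→P1→P3→Depot: 28+15+3+4+19 = 69
Depot→P3→P1→P2→P4→Depot: 19+4+13+15+13 = 64
Depot→P3→P2→P1→P4→Depot: 19+9+13+3+13 = 57
The minimum is 57.
One optimal route: Depot → P1 → P2 → P3 → P4 → Depot (or its reverse).

57 m — the shortest possible round trip.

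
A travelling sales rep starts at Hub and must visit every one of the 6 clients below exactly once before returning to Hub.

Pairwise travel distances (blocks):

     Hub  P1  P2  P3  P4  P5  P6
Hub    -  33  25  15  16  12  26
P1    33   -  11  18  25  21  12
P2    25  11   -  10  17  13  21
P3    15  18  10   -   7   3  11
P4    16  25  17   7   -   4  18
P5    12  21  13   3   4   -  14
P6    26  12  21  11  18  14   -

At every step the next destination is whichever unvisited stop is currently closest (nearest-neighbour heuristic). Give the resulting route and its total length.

Hub → [P5:12 / P3:15 / P4:16 / P2:25 / P6:26 / P1:33] → P5 (12)
P5 → [P3:3 / P4:4 / P2:13 / P6:14 / P1:21] → P3 (3)
P3 → [P4:7 / P2:10 / P6:11 / P1:18] → P4 (7)
P4 → [P2:17 / P6:18 / P1:25] → P2 (17)
P2 → [P1:11 / P6:21] → P1 (11)
P1 → [P6:12] → P6 (12)
Return P6→Hub: 26.
Total = 12 + 3 + 7 + 17 + 11 + 12 + 26 = 88.

Nearest-neighbour total = 88 blocks; route Hub → P5 → P3 → P4 → P2 → P1 → P6 → Hub.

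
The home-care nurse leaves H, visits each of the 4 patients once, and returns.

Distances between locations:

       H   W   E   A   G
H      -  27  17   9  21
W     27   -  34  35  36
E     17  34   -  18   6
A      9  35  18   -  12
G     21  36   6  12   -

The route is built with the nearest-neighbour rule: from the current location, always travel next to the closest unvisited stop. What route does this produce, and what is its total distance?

From H: distances to unvisited — A=9, E=17, G=21, W=27. Nearest is A (9).
From A: distances to unvisited — G=12, E=18, W=35. Nearest is G (12).
From G: distances to unvisited — E=6, W=36. Nearest is E (6).
From E: distances to unvisited — W=34. Nearest is W (34).
Return W→H: 27.
Total = 9 + 12 + 6 + 34 + 27 = 88.

Total distance 88 via the nearest-neighbour route H → A → G → E → W → H.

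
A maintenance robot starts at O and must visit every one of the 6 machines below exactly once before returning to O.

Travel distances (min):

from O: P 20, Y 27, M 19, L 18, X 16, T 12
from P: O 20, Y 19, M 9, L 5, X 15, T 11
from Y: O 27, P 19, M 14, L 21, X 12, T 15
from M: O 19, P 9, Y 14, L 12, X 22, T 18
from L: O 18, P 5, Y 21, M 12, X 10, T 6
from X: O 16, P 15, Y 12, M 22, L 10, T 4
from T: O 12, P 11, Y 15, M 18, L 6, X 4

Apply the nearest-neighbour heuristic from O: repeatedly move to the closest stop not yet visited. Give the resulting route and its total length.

Nearest-neighbour total = 81 min; route O → T → X → L → P → M → Y → O.

From O: distances to unvisited — T=12, X=16, L=18, M=19, P=20, Y=27. Nearest is T (12).
From T: distances to unvisited — X=4, L=6, P=11, Y=15, M=18. Nearest is X (4).
From X: distances to unvisited — L=10, Y=12, P=15, M=22. Nearest is L (10).
From L: distances to unvisited — P=5, M=12, Y=21. Nearest is P (5).
From P: distances to unvisited — M=9, Y=19. Nearest is M (9).
From M: distances to unvisited — Y=14. Nearest is Y (14).
Return Y→O: 27.
Total = 12 + 4 + 10 + 5 + 9 + 14 + 27 = 81.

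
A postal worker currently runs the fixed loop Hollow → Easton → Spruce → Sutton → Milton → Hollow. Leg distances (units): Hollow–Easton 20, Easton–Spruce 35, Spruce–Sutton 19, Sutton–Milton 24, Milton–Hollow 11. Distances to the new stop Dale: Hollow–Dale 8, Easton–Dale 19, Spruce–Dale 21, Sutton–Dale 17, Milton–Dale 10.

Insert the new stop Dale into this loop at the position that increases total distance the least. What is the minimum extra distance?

Insertion cost between consecutive stops i–j is d(i,Dale) + d(Dale,j) − d(i,j):
  between Hollow and Easton: 8 + 19 − 20 = 7
  between Easton and Spruce: 19 + 21 − 35 = 5
  between Spruce and Sutton: 21 + 17 − 19 = 19
  between Sutton and Milton: 17 + 10 − 24 = 3
  between Milton and Hollow: 10 + 8 − 11 = 7
Cheapest insertion is between Sutton and Milton, adding 3.
New total = 109 + 3 = 112.

+3 — insert Dale between Sutton and Milton.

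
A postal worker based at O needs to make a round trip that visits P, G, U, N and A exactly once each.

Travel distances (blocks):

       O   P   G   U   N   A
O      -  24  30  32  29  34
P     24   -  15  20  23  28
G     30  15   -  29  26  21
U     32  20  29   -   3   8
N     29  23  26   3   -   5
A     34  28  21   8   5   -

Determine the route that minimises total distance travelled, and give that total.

100 blocks — the shortest possible round trip.

There are 60 distinct closed tours to check (reversals are equivalent).
O → P → G → U → N → A → O: 24+15+29+3+5+34 = 110
O → P → G → U → A → N → O: 24+15+29+8+5+29 = 110
O → P → G → N → U → A → O: 24+15+26+3+8+34 = 110
O → P → G → N → A → U → O: 24+15+26+5+8+32 = 110
O → P → G → A → U → N → O: 24+15+21+8+3+29 = 100
O → P → G → A → N → U → O: 24+15+21+5+3+32 = 100
O → P → U → G → N → A → O: 24+20+29+26+5+34 = 138
O → P → U → G → A → N → O: 24+20+29+21+5+29 = 128
O → P → U → N → G → A → O: 24+20+3+26+21+34 = 128
O → P → U → N → A → G → O: 24+20+3+5+21+30 = 103
O → P → U → A → G → N → O: 24+20+8+21+26+29 = 128
O → P → U → A → N → G → O: 24+20+8+5+26+30 = 113
O → P → N → G → U → A → O: 24+23+26+29+8+34 = 144
O → P → N → G → A → U → O: 24+23+26+21+8+32 = 134
… (46 more)
The minimum is 100.
One optimal route: O → P → G → A → U → N → O (or its reverse).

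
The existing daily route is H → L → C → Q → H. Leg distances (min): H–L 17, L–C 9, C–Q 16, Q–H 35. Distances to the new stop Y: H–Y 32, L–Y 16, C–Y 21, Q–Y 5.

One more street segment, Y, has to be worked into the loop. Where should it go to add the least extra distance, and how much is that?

+2 min — insert Y between Q and H.

Insertion cost between consecutive stops i–j is d(i,Y) + d(Y,j) − d(i,j):
  between H and L: 32 + 16 − 17 = 31
  between L and C: 16 + 21 − 9 = 28
  between C and Q: 21 + 5 − 16 = 10
  between Q and H: 5 + 32 − 35 = 2
Cheapest insertion is between Q and H, adding 2.
New total = 77 + 2 = 79.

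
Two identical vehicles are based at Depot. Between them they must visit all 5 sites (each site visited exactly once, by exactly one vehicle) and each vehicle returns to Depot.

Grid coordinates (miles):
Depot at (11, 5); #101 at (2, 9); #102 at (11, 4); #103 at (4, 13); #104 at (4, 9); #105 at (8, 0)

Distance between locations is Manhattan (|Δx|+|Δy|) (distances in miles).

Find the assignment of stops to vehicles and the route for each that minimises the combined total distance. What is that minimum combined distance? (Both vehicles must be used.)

Check every non-empty split of the stops between the two vehicles; for each half take its own optimal tour:
  {#101} + {#102, #103, #104, #105}: 26 + 40 = 66
  {#102} + {#101, #103, #104, #105}: 2 + 44 = 46
  {#101, #102} + {#103, #104, #105}: 28 + 40 = 68
  {#103} + {#101, #102, #104, #105}: 30 + 36 = 66
  {#101, #103} + {#102, #104, #105}: 34 + 32 = 66
  {#102, #103} + {#101, #104, #105}: 32 + 36 = 68
  … (15 splits in total)
Best: vehicle 1 Depot → #102 → Depot = 2; vehicle 2 Depot → #101 → #103 → #104 → #105 → Depot = 44; combined 46.

46 miles — the smallest possible combined total.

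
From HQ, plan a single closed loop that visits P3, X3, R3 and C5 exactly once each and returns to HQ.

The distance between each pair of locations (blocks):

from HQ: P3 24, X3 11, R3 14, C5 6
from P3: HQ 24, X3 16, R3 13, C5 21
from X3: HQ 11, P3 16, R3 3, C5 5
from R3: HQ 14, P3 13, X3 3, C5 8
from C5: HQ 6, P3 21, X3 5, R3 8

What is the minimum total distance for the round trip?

Minimum total distance: 51 blocks.

There are 12 distinct closed tours to check (reversals are equivalent).
HQ → P3 → X3 → R3 → C5 → HQ: 24+16+3+8+6 = 57
HQ → P3 → X3 → C5 → R3 → HQ: 24+16+5+8+14 = 67
HQ → P3 → R3 → X3 → C5 → HQ: 24+13+3+5+6 = 51
HQ → P3 → R3 → C5 → X3 → HQ: 24+13+8+5+11 = 61
HQ → P3 → C5 → X3 → R3 → HQ: 24+21+5+3+14 = 67
HQ → P3 → C5 → R3 → X3 → HQ: 24+21+8+3+11 = 67
HQ → X3 → P3 → R3 → C5 → HQ: 11+16+13+8+6 = 54
HQ → X3 → P3 → C5 → R3 → HQ: 11+16+21+8+14 = 70
HQ → X3 → R3 → P3 → C5 → HQ: 11+3+13+21+6 = 54
HQ → X3 → C5 → P3 → R3 → HQ: 11+5+21+13+14 = 64
HQ → R3 → P3 → X3 → C5 → HQ: 14+13+16+5+6 = 54
HQ → R3 → X3 → P3 → C5 → HQ: 14+3+16+21+6 = 60
The minimum is 51.
One optimal route: HQ → P3 → R3 → X3 → C5 → HQ (or its reverse).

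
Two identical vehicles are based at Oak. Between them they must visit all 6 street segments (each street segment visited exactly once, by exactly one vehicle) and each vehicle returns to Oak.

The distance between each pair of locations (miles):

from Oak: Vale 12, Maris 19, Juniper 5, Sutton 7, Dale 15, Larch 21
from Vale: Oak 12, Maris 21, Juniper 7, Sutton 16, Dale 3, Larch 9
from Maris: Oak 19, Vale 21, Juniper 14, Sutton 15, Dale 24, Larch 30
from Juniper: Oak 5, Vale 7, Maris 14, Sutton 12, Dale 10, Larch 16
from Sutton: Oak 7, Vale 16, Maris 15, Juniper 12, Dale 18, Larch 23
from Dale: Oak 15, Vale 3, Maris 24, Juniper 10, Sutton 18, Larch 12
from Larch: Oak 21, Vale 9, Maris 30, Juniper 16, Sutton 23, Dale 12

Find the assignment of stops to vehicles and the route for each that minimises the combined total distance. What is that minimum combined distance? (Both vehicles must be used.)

Minimum combined distance: 89 miles.

Try each way of splitting the stops between the two vehicles (each non-empty) and, for each split, find the best tour for each vehicle:
  {Vale} + {Maris, Juniper, Sutton, Dale, Larch}: 24 + 79 = 103
  {Maris} + {Vale, Juniper, Sutton, Dale, Larch}: 38 + 57 = 95
  {Vale, Maris} + {Juniper, Sutton, Dale, Larch}: 52 + 57 = 109
  {Juniper} + {Vale, Maris, Sutton, Dale, Larch}: 10 + 79 = 89
  {Vale, Juniper} + {Maris, Sutton, Dale, Larch}: 24 + 79 = 103
  {Maris, Juniper} + {Vale, Sutton, Dale, Larch}: 38 + 57 = 95
  … (31 splits in total)
Best: vehicle 1 Oak → Juniper → Oak = 10; vehicle 2 Oak → Vale → Dale → Larch → Maris → Sutton → Oak = 79; combined 89.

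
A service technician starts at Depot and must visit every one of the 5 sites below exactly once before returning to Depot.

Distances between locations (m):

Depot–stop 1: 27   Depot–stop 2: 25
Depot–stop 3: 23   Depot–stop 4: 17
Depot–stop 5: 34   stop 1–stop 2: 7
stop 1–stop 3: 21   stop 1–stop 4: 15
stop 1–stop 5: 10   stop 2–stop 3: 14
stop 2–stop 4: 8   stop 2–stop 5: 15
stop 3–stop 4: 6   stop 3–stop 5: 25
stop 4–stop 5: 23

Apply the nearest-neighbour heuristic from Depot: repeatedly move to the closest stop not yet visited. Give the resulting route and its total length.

88 m along Depot → stop 4 → stop 3 → stop 2 → stop 1 → stop 5 → Depot.

At Depot the remaining stops are stop 4 17, stop 3 23, stop 2 25, stop 1 27, stop 5 34; go to stop 4.
At stop 4 the remaining stops are stop 3 6, stop 2 8, stop 1 15, stop 5 23; go to stop 3.
At stop 3 the remaining stops are stop 2 14, stop 1 21, stop 5 25; go to stop 2.
At stop 2 the remaining stops are stop 1 7, stop 5 15; go to stop 1.
At stop 1 the remaining stops are stop 5 10; go to stop 5.
Return stop 5→Depot: 34.
Total = 17 + 6 + 14 + 7 + 10 + 34 = 88.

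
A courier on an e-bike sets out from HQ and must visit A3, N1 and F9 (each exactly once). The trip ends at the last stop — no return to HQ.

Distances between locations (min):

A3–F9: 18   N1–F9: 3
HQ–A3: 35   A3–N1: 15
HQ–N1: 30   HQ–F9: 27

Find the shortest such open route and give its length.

45 min — the minimum one-way total.

There are 3! = 6 possible orderings.
HQ→A3→N1→F9: 35+15+3 = 53
HQ→A3→F9→N1: 35+18+3 = 56
HQ→N1→A3→F9: 30+15+18 = 63
HQ→N1→F9→A3: 30+3+18 = 51
HQ→F9→A3→N1: 27+18+15 = 60
HQ→F9→N1→A3: 27+3+15 = 45
The minimum is 45.
One shortest path: HQ → F9 → N1 → A3.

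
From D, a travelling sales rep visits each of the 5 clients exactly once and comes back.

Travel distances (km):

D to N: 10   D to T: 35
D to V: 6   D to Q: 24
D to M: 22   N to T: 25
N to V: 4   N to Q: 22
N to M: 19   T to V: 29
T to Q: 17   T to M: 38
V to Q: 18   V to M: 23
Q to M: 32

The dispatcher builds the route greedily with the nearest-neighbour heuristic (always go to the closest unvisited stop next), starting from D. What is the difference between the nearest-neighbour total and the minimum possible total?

D: V=6, N=10, M=22, Q=24, T=35 ⇒ V
V: N=4, Q=18, M=23, T=29 ⇒ N
N: M=19, Q=22, T=25 ⇒ M
M: Q=32, T=38 ⇒ Q
Q: T=17 ⇒ T
NN route D → V → N → M → Q → T → D costs 113.
Optimal: D → V → N → T → Q → M → D costs 106 (by enumerating all 60 distinct tours).
Excess = 113 − 106 = 7.

The nearest-neighbour route is 7 km longer than optimal.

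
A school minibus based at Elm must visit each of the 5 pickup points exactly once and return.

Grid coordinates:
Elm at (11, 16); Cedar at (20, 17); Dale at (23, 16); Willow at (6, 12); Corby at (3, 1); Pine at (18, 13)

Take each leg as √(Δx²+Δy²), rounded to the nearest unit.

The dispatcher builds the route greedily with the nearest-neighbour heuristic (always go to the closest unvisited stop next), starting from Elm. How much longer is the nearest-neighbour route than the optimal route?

1 longer than the optimal tour.

Elm: Willow=6, Pine=8, Cedar=9, Dale=12, Corby=17 ⇒ Willow
Willow: Corby=11, Pine=12, Cedar=15, Dale=17 ⇒ Corby
Corby: Pine=19, Cedar=23, Dale=25 ⇒ Pine
Pine: Cedar=4, Dale=6 ⇒ Cedar
Cedar: Dale=3 ⇒ Dale
NN route Elm → Willow → Corby → Pine → Cedar → Dale → Elm costs 55.
Optimal: Elm → Cedar → Dale → Pine → Corby → Willow → Elm costs 54 (by enumerating all 60 distinct tours).
Excess = 55 − 54 = 1.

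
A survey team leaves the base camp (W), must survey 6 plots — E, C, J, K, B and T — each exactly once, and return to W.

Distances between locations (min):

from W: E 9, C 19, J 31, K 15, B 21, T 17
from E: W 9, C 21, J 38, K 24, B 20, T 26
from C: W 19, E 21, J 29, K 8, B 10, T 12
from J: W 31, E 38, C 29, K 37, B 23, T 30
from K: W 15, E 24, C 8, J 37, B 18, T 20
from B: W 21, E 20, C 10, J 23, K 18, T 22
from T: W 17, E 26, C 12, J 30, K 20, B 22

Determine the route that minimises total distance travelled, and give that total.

With 6 stops there are 6!/2 = 360 distinct round trips (a route and its reverse cost the same).
W - E - C - J - K - B - T - W: 9+21+29+37+18+22+17 = 153
W - E - C - J - K - T - B - W: 9+21+29+37+20+22+21 = 159
W - E - C - J - B - K - T - W: 9+21+29+23+18+20+17 = 137
W - E - C - J - B - T - K - W: 9+21+29+23+22+20+15 = 139
W - E - C - J - T - K - B - W: 9+21+29+30+20+18+21 = 148
W - E - C - J - T - B - K - W: 9+21+29+30+22+18+15 = 144
W - E - C - K - J - B - T - W: 9+21+8+37+23+22+17 = 137
W - E - C - K - J - T - B - W: 9+21+8+37+30+22+21 = 148
… (352 more)
W - E - B - J - T - C - K - W: 9+20+23+30+12+8+15 = 117  ← best
The minimum is 117.
One optimal route: W → E → B → J → T → C → K → W (or its reverse).

Minimum total distance: 117 min.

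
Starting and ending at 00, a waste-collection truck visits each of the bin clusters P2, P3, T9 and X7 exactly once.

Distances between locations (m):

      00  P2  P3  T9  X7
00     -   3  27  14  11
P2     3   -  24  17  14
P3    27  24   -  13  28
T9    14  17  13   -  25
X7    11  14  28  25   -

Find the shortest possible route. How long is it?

Shortest round trip = 72 m.

00-P2-P3-T9-X7-00: 3+24+13+25+11 = 76
00-P2-P3-X7-T9-00: 3+24+28+25+14 = 94
00-P2-T9-P3-X7-00: 3+17+13+28+11 = 72
00-P2-T9-X7-P3-00: 3+17+25+28+27 = 100
00-P2-X7-P3-T9-00: 3+14+28+13+14 = 72
00-P2-X7-T9-P3-00: 3+14+25+13+27 = 82
00-P3-P2-T9-X7-00: 27+24+17+25+11 = 104
00-P3-P2-X7-T9-00: 27+24+14+25+14 = 104
00-P3-T9-P2-X7-00: 27+13+17+14+11 = 82
00-P3-X7-P2-T9-00: 27+28+14+17+14 = 100
00-T9-P2-P3-X7-00: 14+17+24+28+11 = 94
00-T9-P3-P2-X7-00: 14+13+24+14+11 = 76
The minimum is 72.
One optimal route: 00 → P2 → T9 → P3 → X7 → 00 (or its reverse).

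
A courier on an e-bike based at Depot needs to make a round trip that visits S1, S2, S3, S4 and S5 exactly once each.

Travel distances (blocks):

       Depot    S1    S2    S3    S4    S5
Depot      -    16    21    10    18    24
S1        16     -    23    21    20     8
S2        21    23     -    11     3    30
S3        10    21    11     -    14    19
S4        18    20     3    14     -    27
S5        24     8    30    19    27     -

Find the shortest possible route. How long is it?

75 blocks — the shortest possible round trip.

There are 60 distinct closed tours to check (reversals are equivalent).
Depot - S1 - S2 - S3 - S4 - S5 - Depot: 16+23+11+14+27+24 = 115
Depot - S1 - S2 - S3 - S5 - S4 - Depot: 16+23+11+19+27+18 = 114
Depot - S1 - S2 - S4 - S3 - S5 - Depot: 16+23+3+14+19+24 = 99
Depot - S1 - S2 - S4 - S5 - S3 - Depot: 16+23+3+27+19+10 = 98
Depot - S1 - S2 - S5 - S3 - S4 - Depot: 16+23+30+19+14+18 = 120
Depot - S1 - S2 - S5 - S4 - S3 - Depot: 16+23+30+27+14+10 = 120
Depot - S1 - S3 - S2 - S4 - S5 - Depot: 16+21+11+3+27+24 = 102
Depot - S1 - S3 - S2 - S5 - S4 - Depot: 16+21+11+30+27+18 = 123
Depot - S1 - S3 - S4 - S2 - S5 - Depot: 16+21+14+3+30+24 = 108
Depot - S1 - S3 - S4 - S5 - S2 - Depot: 16+21+14+27+30+21 = 129
Depot - S1 - S3 - S5 - S2 - S4 - Depot: 16+21+19+30+3+18 = 107
Depot - S1 - S3 - S5 - S4 - S2 - Depot: 16+21+19+27+3+21 = 107
Depot - S1 - S4 - S2 - S3 - S5 - Depot: 16+20+3+11+19+24 = 93
Depot - S1 - S4 - S2 - S5 - S3 - Depot: 16+20+3+30+19+10 = 98
… (46 more)
Depot - S1 - S5 - S3 - S2 - S4 - Depot: 16+8+19+11+3+18 = 75  ← best
The minimum is 75.
One optimal route: Depot → S1 → S5 → S3 → S2 → S4 → Depot (or its reverse).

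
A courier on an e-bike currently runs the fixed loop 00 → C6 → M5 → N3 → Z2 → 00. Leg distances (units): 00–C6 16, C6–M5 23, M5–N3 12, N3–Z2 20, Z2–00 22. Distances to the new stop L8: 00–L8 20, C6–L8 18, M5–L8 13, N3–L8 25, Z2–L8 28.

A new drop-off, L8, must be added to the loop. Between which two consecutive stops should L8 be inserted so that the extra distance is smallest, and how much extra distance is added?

Minimum extra distance: 8, inserting L8 between C6 and M5.

Insertion cost between consecutive stops i–j is d(i,L8) + d(L8,j) − d(i,j):
  between 00 and C6: 20 + 18 − 16 = 22
  between C6 and M5: 18 + 13 − 23 = 8
  between M5 and N3: 13 + 25 − 12 = 26
  between N3 and Z2: 25 + 28 − 20 = 33
  between Z2 and 00: 28 + 20 − 22 = 26
Cheapest insertion is between C6 and M5, adding 8.
New total = 93 + 8 = 101.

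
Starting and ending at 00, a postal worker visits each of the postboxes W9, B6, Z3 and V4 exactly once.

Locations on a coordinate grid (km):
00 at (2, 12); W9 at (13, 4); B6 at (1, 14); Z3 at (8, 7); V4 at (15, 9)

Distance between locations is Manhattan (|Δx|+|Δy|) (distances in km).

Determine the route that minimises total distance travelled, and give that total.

With 4 stops there are 4!/2 = 12 distinct round trips (a route and its reverse cost the same).
00-W9-B6-Z3-V4-00: 19+22+14+9+16 = 80
00-W9-B6-V4-Z3-00: 19+22+19+9+11 = 80
00-W9-Z3-B6-V4-00: 19+8+14+19+16 = 76
00-W9-Z3-V4-B6-00: 19+8+9+19+3 = 58
00-W9-V4-B6-Z3-00: 19+7+19+14+11 = 70
00-W9-V4-Z3-B6-00: 19+7+9+14+3 = 52
00-B6-W9-Z3-V4-00: 3+22+8+9+16 = 58
00-B6-W9-V4-Z3-00: 3+22+7+9+11 = 52
00-B6-Z3-W9-V4-00: 3+14+8+7+16 = 48
00-B6-V4-W9-Z3-00: 3+19+7+8+11 = 48
00-Z3-W9-B6-V4-00: 11+8+22+19+16 = 76
00-Z3-B6-W9-V4-00: 11+14+22+7+16 = 70
The minimum is 48.
One optimal route: 00 → B6 → Z3 → W9 → V4 → 00 (or its reverse).

Minimum total distance: 48 km.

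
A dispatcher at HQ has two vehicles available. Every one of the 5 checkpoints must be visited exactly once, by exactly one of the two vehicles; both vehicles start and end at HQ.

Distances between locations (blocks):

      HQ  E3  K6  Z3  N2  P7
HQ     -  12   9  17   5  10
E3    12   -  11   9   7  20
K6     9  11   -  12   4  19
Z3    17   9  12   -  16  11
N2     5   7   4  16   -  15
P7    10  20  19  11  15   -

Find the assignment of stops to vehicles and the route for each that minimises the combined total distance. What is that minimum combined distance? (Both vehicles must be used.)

Minimum combined distance: 60 blocks.

Check every non-empty split of the stops between the two vehicles; for each half take its own optimal tour:
  {E3} + {K6, Z3, N2, P7}: 24 + 42 = 66
  {K6} + {E3, Z3, N2, P7}: 18 + 42 = 60
  {E3, K6} + {Z3, N2, P7}: 32 + 42 = 74
  {Z3} + {E3, K6, N2, P7}: 34 + 50 = 84
  {E3, Z3} + {K6, N2, P7}: 38 + 38 = 76
  {K6, Z3} + {E3, N2, P7}: 38 + 42 = 80
  … (15 splits in total)
Best: vehicle 1 HQ → K6 → HQ = 18; vehicle 2 HQ → N2 → E3 → Z3 → P7 → HQ = 42; combined 60.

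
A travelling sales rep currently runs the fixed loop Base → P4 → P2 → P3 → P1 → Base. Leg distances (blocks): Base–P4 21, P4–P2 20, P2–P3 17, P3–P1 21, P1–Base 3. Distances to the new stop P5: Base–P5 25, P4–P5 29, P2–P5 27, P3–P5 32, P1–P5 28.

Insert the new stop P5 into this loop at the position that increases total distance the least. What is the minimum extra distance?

Insertion cost between consecutive stops i–j is d(i,P5) + d(P5,j) − d(i,j):
  between Base and P4: 25 + 29 − 21 = 33
  between P4 and P2: 29 + 27 − 20 = 36
  between P2 and P3: 27 + 32 − 17 = 42
  between P3 and P1: 32 + 28 − 21 = 39
  between P1 and Base: 28 + 25 − 3 = 50
Cheapest insertion is between Base and P4, adding 33.
New total = 82 + 33 = 115.

+33 blocks — insert P5 between Base and P4.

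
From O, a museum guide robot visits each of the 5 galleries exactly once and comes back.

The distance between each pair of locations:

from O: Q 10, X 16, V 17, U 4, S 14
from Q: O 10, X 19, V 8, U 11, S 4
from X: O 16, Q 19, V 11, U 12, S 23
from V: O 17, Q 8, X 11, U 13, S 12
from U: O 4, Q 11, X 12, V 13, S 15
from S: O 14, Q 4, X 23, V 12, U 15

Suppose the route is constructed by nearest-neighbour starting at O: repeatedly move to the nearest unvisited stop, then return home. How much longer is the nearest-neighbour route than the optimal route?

O: U=4, Q=10, S=14, X=16, V=17 ⇒ U
U: Q=11, X=12, V=13, S=15 ⇒ Q
Q: S=4, V=8, X=19 ⇒ S
S: V=12, X=23 ⇒ V
V: X=11 ⇒ X
NN route O → U → Q → S → V → X → O costs 58.
Optimal: O → Q → S → V → X → U → O costs 53 (by enumerating all 60 distinct tours).
Excess = 58 − 53 = 5.

5 longer than the optimal tour.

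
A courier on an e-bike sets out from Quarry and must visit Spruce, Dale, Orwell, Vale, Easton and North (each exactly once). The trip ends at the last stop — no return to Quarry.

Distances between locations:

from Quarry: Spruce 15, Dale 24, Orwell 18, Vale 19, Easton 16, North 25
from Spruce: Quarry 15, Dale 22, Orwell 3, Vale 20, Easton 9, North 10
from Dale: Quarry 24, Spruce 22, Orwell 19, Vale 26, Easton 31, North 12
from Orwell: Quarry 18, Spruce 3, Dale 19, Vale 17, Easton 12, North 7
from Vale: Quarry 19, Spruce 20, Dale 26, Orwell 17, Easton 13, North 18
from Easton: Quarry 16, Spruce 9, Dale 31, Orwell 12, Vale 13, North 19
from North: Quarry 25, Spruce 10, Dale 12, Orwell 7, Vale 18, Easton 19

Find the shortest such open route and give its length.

Shortest open route: 63.

There are 6! = 720 possible orderings.
Quarry - Spruce - Dale - Orwell - Vale - Easton - North: 15+22+19+17+13+19 = 105
Quarry - Spruce - Dale - Orwell - Vale - North - Easton: 15+22+19+17+18+19 = 110
Quarry - Spruce - Dale - Orwell - Easton - Vale - North: 15+22+19+12+13+18 = 99
Quarry - Spruce - Dale - Orwell - Easton - North - Vale: 15+22+19+12+19+18 = 105
Quarry - Spruce - Dale - Orwell - North - Vale - Easton: 15+22+19+7+18+13 = 94
Quarry - Spruce - Dale - Orwell - North - Easton - Vale: 15+22+19+7+19+13 = 95
Quarry - Spruce - Dale - Vale - Orwell - Easton - North: 15+22+26+17+12+19 = 111
Quarry - Spruce - Dale - Vale - Orwell - North - Easton: 15+22+26+17+7+19 = 106
… (712 more)
Quarry - Vale - Easton - Spruce - Orwell - North - Dale: 19+13+9+3+7+12 = 63  ← best
The minimum is 63.
One shortest path: Quarry → Vale → Easton → Spruce → Orwell → North → Dale.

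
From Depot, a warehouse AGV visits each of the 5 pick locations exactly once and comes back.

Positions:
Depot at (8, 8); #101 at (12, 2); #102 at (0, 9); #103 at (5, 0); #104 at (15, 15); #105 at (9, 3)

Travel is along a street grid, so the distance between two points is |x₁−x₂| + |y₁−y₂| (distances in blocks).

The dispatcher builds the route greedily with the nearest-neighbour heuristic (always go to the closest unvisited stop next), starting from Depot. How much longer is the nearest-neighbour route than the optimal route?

The nearest-neighbour route is 4 blocks longer than optimal.

From Depot: #105=6, #102=9, #101=10, #103=11, #104=14 → choose #105 (6).
From #105: #101=4, #103=7, #102=15, #104=18 → choose #101 (4).
From #101: #103=9, #104=16, #102=19 → choose #103 (9).
From #103: #102=14, #104=25 → choose #102 (14).
From #102: #104=21 → choose #104 (21).
NN route Depot → #105 → #101 → #103 → #102 → #104 → Depot costs 68.
Optimal: Depot → #102 → #103 → #105 → #101 → #104 → Depot costs 64 (by enumerating all 60 distinct tours).
Excess = 68 − 64 = 4.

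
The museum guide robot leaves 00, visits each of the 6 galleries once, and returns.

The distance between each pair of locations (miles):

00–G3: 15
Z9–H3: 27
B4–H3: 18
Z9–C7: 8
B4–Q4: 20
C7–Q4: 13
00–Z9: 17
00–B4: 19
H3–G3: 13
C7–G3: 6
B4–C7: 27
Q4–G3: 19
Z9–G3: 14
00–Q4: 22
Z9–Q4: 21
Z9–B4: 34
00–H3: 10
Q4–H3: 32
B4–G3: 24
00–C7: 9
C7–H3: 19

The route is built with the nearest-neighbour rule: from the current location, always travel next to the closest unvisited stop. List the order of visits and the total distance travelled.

Nearest-neighbour total = 104 miles; route 00 → C7 → G3 → H3 → B4 → Q4 → Z9 → 00.

At 00 the remaining stops are C7 9, H3 10, G3 15, Z9 17, B4 19, Q4 22; go to C7.
At C7 the remaining stops are G3 6, Z9 8, Q4 13, H3 19, B4 27; go to G3.
At G3 the remaining stops are H3 13, Z9 14, Q4 19, B4 24; go to H3.
At H3 the remaining stops are B4 18, Z9 27, Q4 32; go to B4.
At B4 the remaining stops are Q4 20, Z9 34; go to Q4.
At Q4 the remaining stops are Z9 21; go to Z9.
Return Z9→00: 17.
Total = 9 + 6 + 13 + 18 + 20 + 21 + 17 = 104.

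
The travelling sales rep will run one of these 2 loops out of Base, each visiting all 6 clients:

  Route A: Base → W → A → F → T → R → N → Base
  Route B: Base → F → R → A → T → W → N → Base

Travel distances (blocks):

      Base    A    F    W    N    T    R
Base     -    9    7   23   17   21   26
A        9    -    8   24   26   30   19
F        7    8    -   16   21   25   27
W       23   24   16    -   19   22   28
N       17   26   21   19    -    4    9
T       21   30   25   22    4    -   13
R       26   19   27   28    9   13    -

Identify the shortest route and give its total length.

Route A: 23 + 24 + 8 + 25 + 13 + 9 + 17 = 119
Route B: 7 + 27 + 19 + 30 + 22 + 19 + 17 = 141

119 blocks — Route A is the shortest.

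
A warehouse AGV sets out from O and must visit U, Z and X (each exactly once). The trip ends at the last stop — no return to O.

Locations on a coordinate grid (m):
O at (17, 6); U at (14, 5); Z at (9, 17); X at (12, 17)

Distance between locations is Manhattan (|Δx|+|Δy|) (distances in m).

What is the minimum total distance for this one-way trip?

There are 3! = 6 possible orderings.
O - U - Z - X: 4+17+3 = 24
O - U - X - Z: 4+14+3 = 21
O - Z - U - X: 19+17+14 = 50
O - Z - X - U: 19+3+14 = 36
O - X - U - Z: 16+14+17 = 47
O - X - Z - U: 16+3+17 = 36
The minimum is 21.
One shortest path: O → U → X → Z.

21 m — the minimum one-way total.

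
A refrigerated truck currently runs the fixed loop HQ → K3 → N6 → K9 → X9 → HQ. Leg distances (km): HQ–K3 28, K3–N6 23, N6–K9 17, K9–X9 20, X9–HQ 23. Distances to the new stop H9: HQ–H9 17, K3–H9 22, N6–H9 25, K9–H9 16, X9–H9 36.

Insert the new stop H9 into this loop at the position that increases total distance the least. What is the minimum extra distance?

Minimum extra distance: 11 km, inserting H9 between HQ and K3.

Insertion cost between consecutive stops i–j is d(i,H9) + d(H9,j) − d(i,j):
  between HQ and K3: 17 + 22 − 28 = 11
  between K3 and N6: 22 + 25 − 23 = 24
  between N6 and K9: 25 + 16 − 17 = 24
  between K9 and X9: 16 + 36 − 20 = 32
  between X9 and HQ: 36 + 17 − 23 = 30
Cheapest insertion is between HQ and K3, adding 11.
New total = 111 + 11 = 122.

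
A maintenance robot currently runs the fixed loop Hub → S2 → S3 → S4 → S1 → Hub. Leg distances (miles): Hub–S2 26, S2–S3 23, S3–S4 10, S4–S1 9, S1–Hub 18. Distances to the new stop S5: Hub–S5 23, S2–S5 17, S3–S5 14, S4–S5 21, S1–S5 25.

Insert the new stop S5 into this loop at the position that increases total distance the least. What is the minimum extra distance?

Adding 8 miles by placing S5 on the S2–S3 leg.

Insertion cost between consecutive stops i–j is d(i,S5) + d(S5,j) − d(i,j):
  between Hub and S2: 23 + 17 − 26 = 14
  between S2 and S3: 17 + 14 − 23 = 8
  between S3 and S4: 14 + 21 − 10 = 25
  between S4 and S1: 21 + 25 − 9 = 37
  between S1 and Hub: 25 + 23 − 18 = 30
Cheapest insertion is between S2 and S3, adding 8.
New total = 86 + 8 = 94.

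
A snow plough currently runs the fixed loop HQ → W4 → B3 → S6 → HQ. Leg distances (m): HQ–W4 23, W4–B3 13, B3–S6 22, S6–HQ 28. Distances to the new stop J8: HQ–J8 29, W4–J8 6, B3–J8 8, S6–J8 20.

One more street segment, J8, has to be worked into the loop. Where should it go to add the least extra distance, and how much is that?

Minimum extra distance: 1 m, inserting J8 between W4 and B3.

Insertion cost between consecutive stops i–j is d(i,J8) + d(J8,j) − d(i,j):
  between HQ and W4: 29 + 6 − 23 = 12
  between W4 and B3: 6 + 8 − 13 = 1
  between B3 and S6: 8 + 20 − 22 = 6
  between S6 and HQ: 20 + 29 − 28 = 21
Cheapest insertion is between W4 and B3, adding 1.
New total = 86 + 1 = 87.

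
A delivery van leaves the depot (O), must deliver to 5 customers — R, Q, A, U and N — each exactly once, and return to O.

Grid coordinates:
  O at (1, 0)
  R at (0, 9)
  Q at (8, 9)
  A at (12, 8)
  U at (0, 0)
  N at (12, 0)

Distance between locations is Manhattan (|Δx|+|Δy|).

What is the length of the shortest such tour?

Shortest round trip = 42.

O → R → Q → A → U → N → O: 10+8+5+20+12+11 = 66
O → R → Q → A → N → U → O: 10+8+5+8+12+1 = 44
O → R → Q → U → A → N → O: 10+8+17+20+8+11 = 74
O → R → Q → U → N → A → O: 10+8+17+12+8+19 = 74
O → R → Q → N → A → U → O: 10+8+13+8+20+1 = 60
O → R → Q → N → U → A → O: 10+8+13+12+20+19 = 82
O → R → A → Q → U → N → O: 10+13+5+17+12+11 = 68
O → R → A → Q → N → U → O: 10+13+5+13+12+1 = 54
O → R → A → U → Q → N → O: 10+13+20+17+13+11 = 84
O → R → A → U → N → Q → O: 10+13+20+12+13+16 = 84
O → R → A → N → Q → U → O: 10+13+8+13+17+1 = 62
O → R → A → N → U → Q → O: 10+13+8+12+17+16 = 76
O → R → U → Q → A → N → O: 10+9+17+5+8+11 = 60
O → R → U → Q → N → A → O: 10+9+17+13+8+19 = 76
… (46 more)
O → U → R → Q → A → N → O: 1+9+8+5+8+11 = 42  ← best
The minimum is 42.
One optimal route: O → U → R → Q → A → N → O (or its reverse).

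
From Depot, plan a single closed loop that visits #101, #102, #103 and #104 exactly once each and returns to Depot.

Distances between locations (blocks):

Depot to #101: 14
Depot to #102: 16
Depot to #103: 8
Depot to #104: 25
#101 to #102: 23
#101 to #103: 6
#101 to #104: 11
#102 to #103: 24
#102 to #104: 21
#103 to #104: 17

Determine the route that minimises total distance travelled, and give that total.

With 4 stops there are 4!/2 = 12 distinct round trips (a route and its reverse cost the same).
Depot - #101 - #102 - #103 - #104 - Depot: 14+23+24+17+25 = 103
Depot - #101 - #102 - #104 - #103 - Depot: 14+23+21+17+8 = 83
Depot - #101 - #103 - #102 - #104 - Depot: 14+6+24+21+25 = 90
Depot - #101 - #103 - #104 - #102 - Depot: 14+6+17+21+16 = 74
Depot - #101 - #104 - #102 - #103 - Depot: 14+11+21+24+8 = 78
Depot - #101 - #104 - #103 - #102 - Depot: 14+11+17+24+16 = 82
Depot - #102 - #101 - #103 - #104 - Depot: 16+23+6+17+25 = 87
Depot - #102 - #101 - #104 - #103 - Depot: 16+23+11+17+8 = 75
Depot - #102 - #103 - #101 - #104 - Depot: 16+24+6+11+25 = 82
Depot - #102 - #104 - #101 - #103 - Depot: 16+21+11+6+8 = 62
Depot - #103 - #101 - #102 - #104 - Depot: 8+6+23+21+25 = 83
Depot - #103 - #102 - #101 - #104 - Depot: 8+24+23+11+25 = 91
The minimum is 62.
One optimal route: Depot → #102 → #104 → #101 → #103 → Depot (or its reverse).

62 blocks — the shortest possible round trip.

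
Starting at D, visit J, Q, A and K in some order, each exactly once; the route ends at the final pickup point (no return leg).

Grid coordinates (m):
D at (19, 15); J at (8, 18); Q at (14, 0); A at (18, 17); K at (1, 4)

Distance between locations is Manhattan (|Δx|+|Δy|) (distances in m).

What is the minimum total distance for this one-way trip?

Minimum one-way distance = 52 m.

There are 4! = 24 possible orderings.
D→J→Q→A→K: 14+24+21+30 = 89
D→J→Q→K→A: 14+24+17+30 = 85
D→J→A→Q→K: 14+11+21+17 = 63
D→J→A→K→Q: 14+11+30+17 = 72
D→J→K→Q→A: 14+21+17+21 = 73
D→J→K→A→Q: 14+21+30+21 = 86
D→Q→J→A→K: 20+24+11+30 = 85
D→Q→J→K→A: 20+24+21+30 = 95
D→Q→A→J→K: 20+21+11+21 = 73
D→Q→A→K→J: 20+21+30+21 = 92
D→Q→K→J→A: 20+17+21+11 = 69
D→Q→K→A→J: 20+17+30+11 = 78
D→A→J→Q→K: 3+11+24+17 = 55
D→A→J→K→Q: 3+11+21+17 = 52
… (10 more)
The minimum is 52.
One shortest path: D → A → J → K → Q.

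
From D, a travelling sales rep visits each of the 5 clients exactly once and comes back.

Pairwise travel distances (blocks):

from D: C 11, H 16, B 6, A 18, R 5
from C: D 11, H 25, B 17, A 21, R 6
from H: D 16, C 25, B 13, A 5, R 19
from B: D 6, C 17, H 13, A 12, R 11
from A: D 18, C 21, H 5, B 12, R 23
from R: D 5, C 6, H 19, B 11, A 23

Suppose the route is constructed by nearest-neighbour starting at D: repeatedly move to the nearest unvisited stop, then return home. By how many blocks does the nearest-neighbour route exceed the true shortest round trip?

Excess over optimum: 5 blocks.

D: R=5, B=6, C=11, H=16, A=18 ⇒ R
R: C=6, B=11, H=19, A=23 ⇒ C
C: B=17, A=21, H=25 ⇒ B
B: A=12, H=13 ⇒ A
A: H=5 ⇒ H
NN route D → R → C → B → A → H → D costs 61.
Optimal: D → B → H → A → C → R → D costs 56 (by enumerating all 60 distinct tours).
Excess = 61 − 56 = 5.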